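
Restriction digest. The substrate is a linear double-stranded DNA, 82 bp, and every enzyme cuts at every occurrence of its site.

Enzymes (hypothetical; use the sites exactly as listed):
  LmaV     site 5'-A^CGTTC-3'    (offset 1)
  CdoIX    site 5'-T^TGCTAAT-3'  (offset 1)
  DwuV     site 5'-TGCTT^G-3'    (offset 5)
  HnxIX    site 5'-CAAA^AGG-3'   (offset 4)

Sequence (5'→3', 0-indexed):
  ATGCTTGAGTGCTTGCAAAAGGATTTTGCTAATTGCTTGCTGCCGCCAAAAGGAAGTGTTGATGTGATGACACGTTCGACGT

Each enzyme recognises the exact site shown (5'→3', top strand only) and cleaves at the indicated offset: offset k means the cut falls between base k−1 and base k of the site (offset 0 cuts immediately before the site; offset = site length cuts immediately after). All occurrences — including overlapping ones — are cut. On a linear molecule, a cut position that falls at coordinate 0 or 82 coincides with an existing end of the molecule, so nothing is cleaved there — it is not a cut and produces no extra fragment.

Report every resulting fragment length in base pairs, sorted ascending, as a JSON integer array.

[5,6,7,8,10,12,12,22]

Per-enzyme occurrences:
  LmaV (ACGTTC, off=1): starts [71] → cuts [72]
  CdoIX (TTGCTAAT, off=1): starts [25] → cuts [26]
  DwuV (TGCTTG, off=5): starts [1, 9, 33] → cuts [6, 14, 38]
  HnxIX (CAAAAGG, off=4): starts [15, 46] → cuts [19, 50]

All cut coordinates (distinct, sorted): [6, 14, 19, 26, 38, 50, 72]

Fragment lengths:
  [0,6): 6 bp
  [6,14): 8 bp
  [14,19): 5 bp
  [19,26): 7 bp
  [26,38): 12 bp
  [38,50): 12 bp
  [50,72): 22 bp
  [72,82): 10 bp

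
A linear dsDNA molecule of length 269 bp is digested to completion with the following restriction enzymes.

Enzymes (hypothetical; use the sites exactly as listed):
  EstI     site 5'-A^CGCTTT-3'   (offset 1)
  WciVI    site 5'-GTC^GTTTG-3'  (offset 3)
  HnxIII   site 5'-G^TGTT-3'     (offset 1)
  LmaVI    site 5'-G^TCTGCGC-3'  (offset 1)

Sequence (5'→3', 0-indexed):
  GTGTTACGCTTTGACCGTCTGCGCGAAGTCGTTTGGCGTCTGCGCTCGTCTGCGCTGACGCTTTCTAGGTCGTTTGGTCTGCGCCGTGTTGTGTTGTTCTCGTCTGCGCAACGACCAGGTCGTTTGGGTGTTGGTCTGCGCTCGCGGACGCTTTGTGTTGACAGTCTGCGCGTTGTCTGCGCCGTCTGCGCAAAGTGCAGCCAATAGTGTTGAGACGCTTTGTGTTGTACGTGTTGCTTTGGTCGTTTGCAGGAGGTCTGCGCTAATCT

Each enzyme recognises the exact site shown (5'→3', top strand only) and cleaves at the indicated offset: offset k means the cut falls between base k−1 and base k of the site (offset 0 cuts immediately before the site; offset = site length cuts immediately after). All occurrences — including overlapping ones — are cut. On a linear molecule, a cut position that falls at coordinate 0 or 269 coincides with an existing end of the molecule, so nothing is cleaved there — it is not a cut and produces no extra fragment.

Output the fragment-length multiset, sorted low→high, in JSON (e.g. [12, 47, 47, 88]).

Scan for sites:
  EstI ACGCTTT/1: at [5, 57, 147, 214] ⇒ [6, 58, 148, 215]
  WciVI GTCGTTTG/3: at [27, 68, 118, 241] ⇒ [30, 71, 121, 244]
  HnxIII GTGTT/1: at [0, 85, 90, 127, 154, 206, 221, 230] ⇒ [1, 86, 91, 128, 155, 207, 222, 231]
  LmaVI GTCTGCGC/1: at [16, 37, 47, 76, 101, 133, 163, 174, 183, 255] ⇒ [17, 38, 48, 77, 102, 134, 164, 175, 184, 256]

All cut coordinates (distinct, sorted): [1, 6, 17, 30, 38, 48, 58, 71, 77, 86, 91, 102, 121, 128, 134, 148, 155, 164, 175, 184, 207, 215, 222, 231, 244, 256]

Fragment lengths:
  [0,1): 1 bp
  [1,6): 5 bp
  [6,17): 11 bp
  [17,30): 13 bp
  [30,38): 8 bp
  [38,48): 10 bp
  [48,58): 10 bp
  [58,71): 13 bp
  [71,77): 6 bp
  [77,86): 9 bp
  [86,91): 5 bp
  [91,102): 11 bp
  [102,121): 19 bp
  [121,128): 7 bp
  [128,134): 6 bp
  [134,148): 14 bp
  [148,155): 7 bp
  [155,164): 9 bp
  [164,175): 11 bp
  [175,184): 9 bp
  [184,207): 23 bp
  [207,215): 8 bp
  [215,222): 7 bp
  [222,231): 9 bp
  [231,244): 13 bp
  [244,256): 12 bp
  [256,269): 13 bp

[1,5,5,6,6,7,7,7,8,8,9,9,9,9,10,10,11,11,11,12,13,13,13,13,14,19,23]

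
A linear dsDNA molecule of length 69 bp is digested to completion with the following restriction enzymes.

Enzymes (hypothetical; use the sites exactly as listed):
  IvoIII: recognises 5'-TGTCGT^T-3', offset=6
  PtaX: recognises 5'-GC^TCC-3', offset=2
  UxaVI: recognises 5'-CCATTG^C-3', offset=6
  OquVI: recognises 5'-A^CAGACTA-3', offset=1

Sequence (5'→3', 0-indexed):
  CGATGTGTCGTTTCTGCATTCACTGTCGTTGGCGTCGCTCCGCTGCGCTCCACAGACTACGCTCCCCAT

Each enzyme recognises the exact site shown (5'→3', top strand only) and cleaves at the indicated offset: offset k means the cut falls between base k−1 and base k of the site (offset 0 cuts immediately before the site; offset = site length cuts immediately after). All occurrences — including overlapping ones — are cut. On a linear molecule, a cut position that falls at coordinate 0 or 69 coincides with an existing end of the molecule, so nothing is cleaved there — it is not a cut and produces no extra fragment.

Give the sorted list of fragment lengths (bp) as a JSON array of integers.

[4,7,9,10,10,11,18]

Per-enzyme occurrences:
  IvoIII TGTCGTT/6: at [5, 23] ⇒ [11, 29]
  PtaX GCTCC/2: at [36, 46, 60] ⇒ [38, 48, 62]
  UxaVI (CCATTGC, off=6): no sites
  OquVI ACAGACTA/1: at [51] ⇒ [52]

All cut coordinates (distinct, sorted): [11, 29, 38, 48, 52, 62]

Fragment lengths:
  [0,11): 11 bp
  [11,29): 18 bp
  [29,38): 9 bp
  [38,48): 10 bp
  [48,52): 4 bp
  [52,62): 10 bp
  [62,69): 7 bp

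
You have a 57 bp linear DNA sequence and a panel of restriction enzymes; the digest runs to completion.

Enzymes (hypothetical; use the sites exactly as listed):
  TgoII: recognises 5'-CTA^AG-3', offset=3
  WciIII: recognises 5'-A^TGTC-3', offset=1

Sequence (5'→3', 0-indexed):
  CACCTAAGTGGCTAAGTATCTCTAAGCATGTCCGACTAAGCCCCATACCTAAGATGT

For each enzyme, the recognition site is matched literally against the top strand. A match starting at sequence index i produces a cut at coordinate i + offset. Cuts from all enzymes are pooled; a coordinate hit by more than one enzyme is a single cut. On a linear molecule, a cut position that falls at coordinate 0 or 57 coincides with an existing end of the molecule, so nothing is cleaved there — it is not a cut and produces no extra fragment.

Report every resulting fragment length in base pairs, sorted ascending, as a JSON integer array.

Per-enzyme occurrences:
  TgoII CTAAG/3: at [3, 11, 21, 35, 48] ⇒ [6, 14, 24, 38, 51]
  WciIII ATGTC/1: at [27] ⇒ [28]

All cut coordinates (distinct, sorted): [6, 14, 24, 28, 38, 51]

Fragment lengths:
  [0,6): 6 bp
  [6,14): 8 bp
  [14,24): 10 bp
  [24,28): 4 bp
  [28,38): 10 bp
  [38,51): 13 bp
  [51,57): 6 bp

[4,6,6,8,10,10,13]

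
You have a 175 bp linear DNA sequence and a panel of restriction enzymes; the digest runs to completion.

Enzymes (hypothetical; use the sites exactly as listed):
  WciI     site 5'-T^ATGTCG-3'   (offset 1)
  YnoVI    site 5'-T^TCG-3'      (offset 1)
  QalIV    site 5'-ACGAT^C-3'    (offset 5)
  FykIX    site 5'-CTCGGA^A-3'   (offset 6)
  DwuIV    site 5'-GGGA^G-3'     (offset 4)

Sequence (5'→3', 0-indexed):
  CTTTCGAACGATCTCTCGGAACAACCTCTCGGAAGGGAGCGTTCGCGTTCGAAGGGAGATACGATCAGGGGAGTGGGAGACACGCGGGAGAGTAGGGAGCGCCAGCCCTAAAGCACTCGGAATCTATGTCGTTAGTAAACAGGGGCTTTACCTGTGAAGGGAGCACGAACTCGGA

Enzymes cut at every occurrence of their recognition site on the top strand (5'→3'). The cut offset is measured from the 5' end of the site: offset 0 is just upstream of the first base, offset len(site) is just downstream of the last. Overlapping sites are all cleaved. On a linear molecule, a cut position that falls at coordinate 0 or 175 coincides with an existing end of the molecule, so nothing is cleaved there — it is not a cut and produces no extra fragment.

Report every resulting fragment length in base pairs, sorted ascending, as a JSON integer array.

Site scan:
  WciI (TATGTCG, off=1): starts [124] → cuts [125]
  YnoVI (TTCG, off=1): starts [2, 41, 47] → cuts [3, 42, 48]
  QalIV (ACGATC, off=5): starts [7, 60] → cuts [12, 65]
  FykIX (CTCGGAA, off=6): starts [14, 27, 115] → cuts [20, 33, 121]
  DwuIV (GGGAG, off=4): starts [34, 53, 68, 74, 85, 94, 158] → cuts [38, 57, 72, 78, 89, 98, 162]

Pooled cuts: [3, 12, 20, 33, 38, 42, 48, 57, 65, 72, 78, 89, 98, 121, 125, 162]

Fragment lengths:
  [0,3): 3 bp
  [3,12): 9 bp
  [12,20): 8 bp
  [20,33): 13 bp
  [33,38): 5 bp
  [38,42): 4 bp
  [42,48): 6 bp
  [48,57): 9 bp
  [57,65): 8 bp
  [65,72): 7 bp
  [72,78): 6 bp
  [78,89): 11 bp
  [89,98): 9 bp
  [98,121): 23 bp
  [121,125): 4 bp
  [125,162): 37 bp
  [162,175): 13 bp

[3,4,4,5,6,6,7,8,8,9,9,9,11,13,13,23,37]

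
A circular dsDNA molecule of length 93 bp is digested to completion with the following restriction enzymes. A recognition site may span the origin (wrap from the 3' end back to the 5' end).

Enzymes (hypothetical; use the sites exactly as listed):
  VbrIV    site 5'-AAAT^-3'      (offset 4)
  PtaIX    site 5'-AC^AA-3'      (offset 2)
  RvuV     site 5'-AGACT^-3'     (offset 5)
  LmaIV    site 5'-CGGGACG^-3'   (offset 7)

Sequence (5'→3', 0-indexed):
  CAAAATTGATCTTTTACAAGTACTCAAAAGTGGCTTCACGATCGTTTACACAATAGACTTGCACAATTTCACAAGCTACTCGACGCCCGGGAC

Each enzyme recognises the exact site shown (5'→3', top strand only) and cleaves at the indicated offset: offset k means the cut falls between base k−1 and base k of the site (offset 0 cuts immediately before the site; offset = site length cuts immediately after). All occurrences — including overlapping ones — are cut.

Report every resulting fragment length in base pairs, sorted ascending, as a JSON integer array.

Site scan:
  VbrIV (AAAT, off=4): starts [2] → cuts [6]
  PtaIX (ACAA, off=2): starts [15, 49, 62, 70] → cuts [17, 51, 64, 72]
  RvuV (AGACT, off=5): starts [54] → cuts [59]
  LmaIV (CGGGACG, off=7): no sites

All cut coordinates (distinct, sorted): [6, 17, 51, 59, 64, 72]

Fragments:
  6→17: 11 bp
  17→51: 34 bp
  51→59: 8 bp
  59→64: 5 bp
  64→72: 8 bp
  72→6 (wrap): 93-72+6 = 27 bp

[5,8,8,11,27,34]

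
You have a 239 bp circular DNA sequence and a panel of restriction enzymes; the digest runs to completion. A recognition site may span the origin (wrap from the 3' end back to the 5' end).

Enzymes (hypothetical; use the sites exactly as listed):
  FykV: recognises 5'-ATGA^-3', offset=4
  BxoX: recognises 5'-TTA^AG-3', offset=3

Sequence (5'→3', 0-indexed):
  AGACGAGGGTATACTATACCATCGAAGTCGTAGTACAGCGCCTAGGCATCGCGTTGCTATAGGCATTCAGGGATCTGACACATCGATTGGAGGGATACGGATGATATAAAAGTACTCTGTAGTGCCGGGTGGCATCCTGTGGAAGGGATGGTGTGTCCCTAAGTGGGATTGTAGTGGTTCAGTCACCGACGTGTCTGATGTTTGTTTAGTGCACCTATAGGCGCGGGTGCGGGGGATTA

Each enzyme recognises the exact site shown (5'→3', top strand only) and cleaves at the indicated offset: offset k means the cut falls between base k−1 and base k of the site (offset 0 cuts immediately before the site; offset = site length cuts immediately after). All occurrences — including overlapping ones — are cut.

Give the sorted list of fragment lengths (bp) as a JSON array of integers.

[104,135]

Site scan:
  FykV ATGA/4: at [100] ⇒ [104]
  BxoX TTAAG/3: at [236] ⇒ [0]

Pooled cuts: [0, 104]

Fragment lengths:
  0→104: 104 bp
  104→0 (wrap): 239-104+0 = 135 bp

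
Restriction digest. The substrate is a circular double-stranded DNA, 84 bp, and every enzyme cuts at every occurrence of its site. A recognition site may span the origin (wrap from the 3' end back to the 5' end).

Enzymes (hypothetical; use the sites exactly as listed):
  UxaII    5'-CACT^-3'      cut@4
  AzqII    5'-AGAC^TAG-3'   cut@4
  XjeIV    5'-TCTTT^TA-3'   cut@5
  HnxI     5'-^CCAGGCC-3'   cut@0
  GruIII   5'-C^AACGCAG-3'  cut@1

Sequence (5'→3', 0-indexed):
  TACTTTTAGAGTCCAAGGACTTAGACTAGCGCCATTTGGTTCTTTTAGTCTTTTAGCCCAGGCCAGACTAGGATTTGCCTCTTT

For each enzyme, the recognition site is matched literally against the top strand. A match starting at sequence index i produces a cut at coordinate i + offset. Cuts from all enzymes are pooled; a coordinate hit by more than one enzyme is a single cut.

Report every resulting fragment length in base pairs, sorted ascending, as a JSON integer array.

Per-enzyme occurrences:
  UxaII (CACT, off=4): no sites
  AzqII AGACTAG/4: at [22, 64] ⇒ [26, 68]
  XjeIV TCTTTTA/5: at [40, 48, 79] ⇒ [0, 45, 53]
  HnxI CCAGGCC/0: at [57] ⇒ [57]
  GruIII (CAACGCAG, off=1): no sites

All cut coordinates (distinct, sorted): [0, 26, 45, 53, 57, 68]

Fragments:
  0→26: 26 bp
  26→45: 19 bp
  45→53: 8 bp
  53→57: 4 bp
  57→68: 11 bp
  68→0 (wrap): 84-68+0 = 16 bp

[4,8,11,16,19,26]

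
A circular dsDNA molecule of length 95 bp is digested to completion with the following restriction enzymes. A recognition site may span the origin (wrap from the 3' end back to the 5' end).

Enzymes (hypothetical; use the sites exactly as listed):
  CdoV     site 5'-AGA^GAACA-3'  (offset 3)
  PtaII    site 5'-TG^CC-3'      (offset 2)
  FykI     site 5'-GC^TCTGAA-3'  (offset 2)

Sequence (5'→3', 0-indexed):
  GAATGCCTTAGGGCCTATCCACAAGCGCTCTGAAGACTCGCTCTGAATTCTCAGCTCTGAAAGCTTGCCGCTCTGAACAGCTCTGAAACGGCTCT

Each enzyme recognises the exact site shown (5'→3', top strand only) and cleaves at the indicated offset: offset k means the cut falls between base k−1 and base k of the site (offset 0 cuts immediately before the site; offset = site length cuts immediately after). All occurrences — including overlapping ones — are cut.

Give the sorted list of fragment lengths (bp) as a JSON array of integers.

Site scan:
  CdoV (AGAGAACA, off=3): no sites
  PtaII (TGCC, off=2): starts [3, 65] → cuts [5, 67]
  FykI (GCTCTGAA, off=2): starts [26, 39, 53, 69, 79, 90] → cuts [28, 41, 55, 71, 81, 92]

All cut coordinates (distinct, sorted): [5, 28, 41, 55, 67, 71, 81, 92]

Fragment lengths:
  5→28: 23 bp
  28→41: 13 bp
  41→55: 14 bp
  55→67: 12 bp
  67→71: 4 bp
  71→81: 10 bp
  81→92: 11 bp
  92→5 (wrap): 95-92+5 = 8 bp

[4,8,10,11,12,13,14,23]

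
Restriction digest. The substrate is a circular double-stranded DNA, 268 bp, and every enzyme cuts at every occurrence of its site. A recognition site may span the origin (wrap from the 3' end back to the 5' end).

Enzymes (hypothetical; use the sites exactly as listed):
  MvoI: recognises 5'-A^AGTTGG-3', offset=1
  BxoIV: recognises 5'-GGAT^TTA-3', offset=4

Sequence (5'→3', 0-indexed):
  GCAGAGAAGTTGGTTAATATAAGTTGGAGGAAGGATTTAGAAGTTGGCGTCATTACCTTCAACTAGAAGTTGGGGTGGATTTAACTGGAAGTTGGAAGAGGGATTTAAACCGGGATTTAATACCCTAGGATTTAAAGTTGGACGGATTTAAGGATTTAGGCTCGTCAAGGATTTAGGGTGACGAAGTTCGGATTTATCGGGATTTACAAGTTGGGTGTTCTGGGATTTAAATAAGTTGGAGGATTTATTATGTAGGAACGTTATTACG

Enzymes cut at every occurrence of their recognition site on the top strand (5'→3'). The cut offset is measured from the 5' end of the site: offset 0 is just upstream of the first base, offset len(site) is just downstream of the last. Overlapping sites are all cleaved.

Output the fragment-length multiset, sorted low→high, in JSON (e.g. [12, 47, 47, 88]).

Per-enzyme occurrences:
  MvoI (AAGTTGG, off=1): starts [6, 20, 40, 66, 88, 134, 207, 232] → cuts [7, 21, 41, 67, 89, 135, 208, 233]
  BxoIV (GGATTTA, off=4): starts [32, 76, 100, 112, 127, 143, 151, 168, 189, 199, 222, 240] → cuts [36, 80, 104, 116, 131, 147, 155, 172, 193, 203, 226, 244]

Pooled cuts: [7, 21, 36, 41, 67, 80, 89, 104, 116, 131, 135, 147, 155, 172, 193, 203, 208, 226, 233, 244]

Fragment lengths:
  7→21: 14 bp
  21→36: 15 bp
  36→41: 5 bp
  41→67: 26 bp
  67→80: 13 bp
  80→89: 9 bp
  89→104: 15 bp
  104→116: 12 bp
  116→131: 15 bp
  131→135: 4 bp
  135→147: 12 bp
  147→155: 8 bp
  155→172: 17 bp
  172→193: 21 bp
  193→203: 10 bp
  203→208: 5 bp
  208→226: 18 bp
  226→233: 7 bp
  233→244: 11 bp
  244→7 (wrap): 268-244+7 = 31 bp

[4,5,5,7,8,9,10,11,12,12,13,14,15,15,15,17,18,21,26,31]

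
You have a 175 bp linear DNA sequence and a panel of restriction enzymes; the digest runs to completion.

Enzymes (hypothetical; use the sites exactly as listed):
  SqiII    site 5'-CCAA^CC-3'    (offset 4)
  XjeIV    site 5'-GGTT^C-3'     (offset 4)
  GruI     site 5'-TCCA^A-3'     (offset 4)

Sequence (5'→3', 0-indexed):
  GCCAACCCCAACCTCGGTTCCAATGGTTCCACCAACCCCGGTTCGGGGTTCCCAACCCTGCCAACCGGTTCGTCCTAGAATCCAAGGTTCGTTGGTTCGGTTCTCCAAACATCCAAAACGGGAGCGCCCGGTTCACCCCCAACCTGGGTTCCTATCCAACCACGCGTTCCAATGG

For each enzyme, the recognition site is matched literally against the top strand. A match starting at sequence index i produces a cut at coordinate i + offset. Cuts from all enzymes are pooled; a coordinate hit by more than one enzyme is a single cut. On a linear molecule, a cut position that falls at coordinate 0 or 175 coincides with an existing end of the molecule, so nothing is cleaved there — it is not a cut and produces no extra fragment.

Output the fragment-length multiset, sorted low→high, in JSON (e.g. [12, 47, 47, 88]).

[1,3,4,5,5,5,5,5,6,6,6,7,7,8,8,8,8,8,8,9,9,12,14,18]

Per-enzyme occurrences:
  SqiII (CCAACC, off=4): starts [1, 7, 31, 51, 60, 138, 155] → cuts [5, 11, 35, 55, 64, 142, 159]
  XjeIV (GGTTC, off=4): starts [15, 24, 39, 46, 66, 85, 93, 98, 129, 146] → cuts [19, 28, 43, 50, 70, 89, 97, 102, 133, 150]
  GruI (TCCAA, off=4): starts [18, 80, 103, 111, 154, 167] → cuts [22, 84, 107, 115, 158, 171]

All cut coordinates (distinct, sorted): [5, 11, 19, 22, 28, 35, 43, 50, 55, 64, 70, 84, 89, 97, 102, 107, 115, 133, 142, 150, 158, 159, 171]

Fragments:
  [0,5): 5 bp
  [5,11): 6 bp
  [11,19): 8 bp
  [19,22): 3 bp
  [22,28): 6 bp
  [28,35): 7 bp
  [35,43): 8 bp
  [43,50): 7 bp
  [50,55): 5 bp
  [55,64): 9 bp
  [64,70): 6 bp
  [70,84): 14 bp
  [84,89): 5 bp
  [89,97): 8 bp
  [97,102): 5 bp
  [102,107): 5 bp
  [107,115): 8 bp
  [115,133): 18 bp
  [133,142): 9 bp
  [142,150): 8 bp
  [150,158): 8 bp
  [158,159): 1 bp
  [159,171): 12 bp
  [171,175): 4 bp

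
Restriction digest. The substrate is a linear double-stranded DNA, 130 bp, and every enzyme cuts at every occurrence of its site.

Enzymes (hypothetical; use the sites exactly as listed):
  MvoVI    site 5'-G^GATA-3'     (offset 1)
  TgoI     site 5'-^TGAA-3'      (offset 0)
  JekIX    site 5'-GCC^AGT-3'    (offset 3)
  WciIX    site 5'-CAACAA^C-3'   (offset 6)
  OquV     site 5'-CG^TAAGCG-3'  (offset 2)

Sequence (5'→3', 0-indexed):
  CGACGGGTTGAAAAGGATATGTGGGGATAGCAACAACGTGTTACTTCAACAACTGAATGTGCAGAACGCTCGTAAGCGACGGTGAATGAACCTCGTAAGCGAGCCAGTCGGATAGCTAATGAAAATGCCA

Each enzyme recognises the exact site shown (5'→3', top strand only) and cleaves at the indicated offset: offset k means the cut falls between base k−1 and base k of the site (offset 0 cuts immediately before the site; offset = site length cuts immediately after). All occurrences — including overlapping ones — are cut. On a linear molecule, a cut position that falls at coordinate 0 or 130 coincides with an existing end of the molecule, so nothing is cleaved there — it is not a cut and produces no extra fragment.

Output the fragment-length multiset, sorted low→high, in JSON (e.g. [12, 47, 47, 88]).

Per-enzyme occurrences:
  MvoVI GGATA/1: at [14, 24, 109] ⇒ [15, 25, 110]
  TgoI TGAA/0: at [8, 53, 82, 86, 119] ⇒ [8, 53, 82, 86, 119]
  JekIX GCCAGT/3: at [102] ⇒ [105]
  WciIX CAACAAC/6: at [30, 46] ⇒ [36, 52]
  OquV CGTAAGCG/2: at [70, 93] ⇒ [72, 95]

All cut coordinates (distinct, sorted): [8, 15, 25, 36, 52, 53, 72, 82, 86, 95, 105, 110, 119]

Fragments:
  [0,8): 8 bp
  [8,15): 7 bp
  [15,25): 10 bp
  [25,36): 11 bp
  [36,52): 16 bp
  [52,53): 1 bp
  [53,72): 19 bp
  [72,82): 10 bp
  [82,86): 4 bp
  [86,95): 9 bp
  [95,105): 10 bp
  [105,110): 5 bp
  [110,119): 9 bp
  [119,130): 11 bp

[1,4,5,7,8,9,9,10,10,10,11,11,16,19]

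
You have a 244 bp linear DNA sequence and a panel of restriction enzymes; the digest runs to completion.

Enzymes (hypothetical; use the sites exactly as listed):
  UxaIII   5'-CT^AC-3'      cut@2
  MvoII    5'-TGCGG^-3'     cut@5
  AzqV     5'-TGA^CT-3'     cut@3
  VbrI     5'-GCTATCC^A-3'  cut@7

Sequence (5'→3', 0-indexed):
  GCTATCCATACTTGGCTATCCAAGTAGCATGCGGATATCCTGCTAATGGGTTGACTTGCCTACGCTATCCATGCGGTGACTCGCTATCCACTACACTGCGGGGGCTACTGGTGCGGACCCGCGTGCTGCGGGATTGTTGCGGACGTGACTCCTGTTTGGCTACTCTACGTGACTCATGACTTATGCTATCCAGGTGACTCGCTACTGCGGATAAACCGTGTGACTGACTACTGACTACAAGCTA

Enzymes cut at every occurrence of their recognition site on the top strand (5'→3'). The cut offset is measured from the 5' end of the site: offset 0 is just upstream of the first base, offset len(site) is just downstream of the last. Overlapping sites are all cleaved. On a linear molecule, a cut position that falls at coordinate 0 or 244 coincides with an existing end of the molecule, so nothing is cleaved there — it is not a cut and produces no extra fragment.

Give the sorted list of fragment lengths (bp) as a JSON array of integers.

[2,2,3,3,4,5,5,5,6,6,6,6,6,7,7,7,7,8,9,9,10,10,11,12,13,13,13,14,15,20]

Per-enzyme occurrences:
  UxaIII (CTAC, off=2): starts [59, 90, 104, 159, 164, 201, 227, 234] → cuts [61, 92, 106, 161, 166, 203, 229, 236]
  MvoII (TGCGG, off=5): starts [29, 71, 96, 111, 126, 137, 205] → cuts [34, 76, 101, 116, 131, 142, 210]
  AzqV (TGACT, off=3): starts [51, 76, 145, 169, 176, 194, 220, 224, 231] → cuts [54, 79, 148, 172, 179, 197, 223, 227, 234]
  VbrI (GCTATCCA, off=7): starts [0, 14, 63, 82, 184] → cuts [7, 21, 70, 89, 191]

Pooled cuts: [7, 21, 34, 54, 61, 70, 76, 79, 89, 92, 101, 106, 116, 131, 142, 148, 161, 166, 172, 179, 191, 197, 203, 210, 223, 227, 229, 234, 236]

Fragment lengths:
  [0,7): 7 bp
  [7,21): 14 bp
  [21,34): 13 bp
  [34,54): 20 bp
  [54,61): 7 bp
  [61,70): 9 bp
  [70,76): 6 bp
  [76,79): 3 bp
  [79,89): 10 bp
  [89,92): 3 bp
  [92,101): 9 bp
  [101,106): 5 bp
  [106,116): 10 bp
  [116,131): 15 bp
  [131,142): 11 bp
  [142,148): 6 bp
  [148,161): 13 bp
  [161,166): 5 bp
  [166,172): 6 bp
  [172,179): 7 bp
  [179,191): 12 bp
  [191,197): 6 bp
  [197,203): 6 bp
  [203,210): 7 bp
  [210,223): 13 bp
  [223,227): 4 bp
  [227,229): 2 bp
  [229,234): 5 bp
  [234,236): 2 bp
  [236,244): 8 bp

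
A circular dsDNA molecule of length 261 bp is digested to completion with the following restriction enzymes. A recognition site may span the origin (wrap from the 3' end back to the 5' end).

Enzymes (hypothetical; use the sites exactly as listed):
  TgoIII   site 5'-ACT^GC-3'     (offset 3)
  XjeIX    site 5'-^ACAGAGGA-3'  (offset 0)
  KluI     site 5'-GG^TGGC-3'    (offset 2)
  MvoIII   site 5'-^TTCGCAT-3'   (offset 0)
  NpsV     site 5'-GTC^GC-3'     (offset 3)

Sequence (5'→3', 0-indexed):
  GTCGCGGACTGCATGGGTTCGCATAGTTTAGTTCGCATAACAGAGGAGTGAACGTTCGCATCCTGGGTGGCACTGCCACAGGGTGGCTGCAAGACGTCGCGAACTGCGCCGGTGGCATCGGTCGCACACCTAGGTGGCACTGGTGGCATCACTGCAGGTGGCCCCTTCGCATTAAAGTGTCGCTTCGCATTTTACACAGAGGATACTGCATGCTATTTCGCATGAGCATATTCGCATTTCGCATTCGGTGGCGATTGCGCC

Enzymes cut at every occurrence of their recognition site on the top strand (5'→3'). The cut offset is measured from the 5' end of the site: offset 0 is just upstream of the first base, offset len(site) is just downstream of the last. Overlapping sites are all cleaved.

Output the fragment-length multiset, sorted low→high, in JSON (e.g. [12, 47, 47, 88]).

Site scan:
  TgoIII (ACTGC, off=3): starts [7, 71, 102, 150, 204] → cuts [10, 74, 105, 153, 207]
  XjeIX (ACAGAGGA, off=0): starts [39, 195] → cuts [39, 195]
  KluI (GGTGGC, off=2): starts [65, 81, 110, 132, 141, 156, 246] → cuts [67, 83, 112, 134, 143, 158, 248]
  MvoIII (TTCGCAT, off=0): starts [17, 31, 54, 165, 183, 216, 230, 237] → cuts [17, 31, 54, 165, 183, 216, 230, 237]
  NpsV (GTCGC, off=3): starts [0, 95, 120, 178] → cuts [3, 98, 123, 181]

All cut coordinates (distinct, sorted): [3, 10, 17, 31, 39, 54, 67, 74, 83, 98, 105, 112, 123, 134, 143, 153, 158, 165, 181, 183, 195, 207, 216, 230, 237, 248]

Fragment lengths:
  3→10: 7 bp
  10→17: 7 bp
  17→31: 14 bp
  31→39: 8 bp
  39→54: 15 bp
  54→67: 13 bp
  67→74: 7 bp
  74→83: 9 bp
  83→98: 15 bp
  98→105: 7 bp
  105→112: 7 bp
  112→123: 11 bp
  123→134: 11 bp
  134→143: 9 bp
  143→153: 10 bp
  153→158: 5 bp
  158→165: 7 bp
  165→181: 16 bp
  181→183: 2 bp
  183→195: 12 bp
  195→207: 12 bp
  207→216: 9 bp
  216→230: 14 bp
  230→237: 7 bp
  237→248: 11 bp
  248→3 (wrap): 261-248+3 = 16 bp

[2,5,7,7,7,7,7,7,7,8,9,9,9,10,11,11,11,12,12,13,14,14,15,15,16,16]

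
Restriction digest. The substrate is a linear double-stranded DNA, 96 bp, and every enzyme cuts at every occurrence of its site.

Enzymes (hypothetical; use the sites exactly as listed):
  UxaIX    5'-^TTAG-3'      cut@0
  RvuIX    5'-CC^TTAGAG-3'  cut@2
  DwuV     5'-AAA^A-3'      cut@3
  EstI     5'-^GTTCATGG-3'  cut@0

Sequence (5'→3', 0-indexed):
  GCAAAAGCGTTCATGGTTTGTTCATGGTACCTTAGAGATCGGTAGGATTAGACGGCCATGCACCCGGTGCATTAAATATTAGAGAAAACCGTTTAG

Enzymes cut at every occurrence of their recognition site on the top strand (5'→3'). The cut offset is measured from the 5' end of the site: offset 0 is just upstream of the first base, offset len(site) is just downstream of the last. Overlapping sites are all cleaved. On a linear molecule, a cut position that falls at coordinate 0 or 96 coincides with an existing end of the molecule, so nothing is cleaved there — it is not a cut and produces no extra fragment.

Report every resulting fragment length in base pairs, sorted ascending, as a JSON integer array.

Site scan:
  UxaIX TTAG/0: at [31, 47, 78, 92] ⇒ [31, 47, 78, 92]
  RvuIX CCTTAGAG/2: at [29] ⇒ [31]
  DwuV AAAA/3: at [2, 84] ⇒ [5, 87]
  EstI GTTCATGG/0: at [8, 19] ⇒ [8, 19]

Pooled cuts: [5, 8, 19, 31, 47, 78, 87, 92]

Fragments:
  [0,5): 5 bp
  [5,8): 3 bp
  [8,19): 11 bp
  [19,31): 12 bp
  [31,47): 16 bp
  [47,78): 31 bp
  [78,87): 9 bp
  [87,92): 5 bp
  [92,96): 4 bp

[3,4,5,5,9,11,12,16,31]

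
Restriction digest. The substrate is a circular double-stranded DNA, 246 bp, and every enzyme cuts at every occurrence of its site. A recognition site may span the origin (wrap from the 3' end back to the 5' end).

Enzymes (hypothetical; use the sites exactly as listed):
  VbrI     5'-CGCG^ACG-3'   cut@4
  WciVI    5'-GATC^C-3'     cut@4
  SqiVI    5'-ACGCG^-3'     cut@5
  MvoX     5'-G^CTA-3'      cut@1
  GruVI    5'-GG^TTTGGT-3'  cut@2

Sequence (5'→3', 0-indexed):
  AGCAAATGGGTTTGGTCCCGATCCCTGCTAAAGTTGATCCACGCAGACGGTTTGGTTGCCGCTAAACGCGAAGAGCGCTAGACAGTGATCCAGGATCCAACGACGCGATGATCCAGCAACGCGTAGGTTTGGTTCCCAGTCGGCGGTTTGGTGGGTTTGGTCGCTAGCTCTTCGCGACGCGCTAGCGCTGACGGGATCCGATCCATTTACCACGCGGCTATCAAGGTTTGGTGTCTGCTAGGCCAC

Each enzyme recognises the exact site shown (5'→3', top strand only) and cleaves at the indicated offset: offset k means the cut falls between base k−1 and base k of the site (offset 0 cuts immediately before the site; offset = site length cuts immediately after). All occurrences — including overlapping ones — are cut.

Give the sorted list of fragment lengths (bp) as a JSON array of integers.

Site scan:
  VbrI (CGCGACG, off=4): starts [172] → cuts [176]
  WciVI (GATCC, off=4): starts [19, 35, 86, 93, 109, 194, 199] → cuts [23, 39, 90, 97, 113, 198, 203]
  SqiVI (ACGCG, off=5): starts [65, 102, 118, 176, 211] → cuts [70, 107, 123, 181, 216]
  MvoX (GCTA, off=1): starts [26, 60, 76, 162, 180, 216, 236] → cuts [27, 61, 77, 163, 181, 217, 237]
  GruVI (GGTTTGGT, off=2): starts [8, 48, 125, 144, 153, 224] → cuts [10, 50, 127, 146, 155, 226]

All cut coordinates (distinct, sorted): [10, 23, 27, 39, 50, 61, 70, 77, 90, 97, 107, 113, 123, 127, 146, 155, 163, 176, 181, 198, 203, 216, 217, 226, 237]

Fragments:
  10→23: 13 bp
  23→27: 4 bp
  27→39: 12 bp
  39→50: 11 bp
  50→61: 11 bp
  61→70: 9 bp
  70→77: 7 bp
  77→90: 13 bp
  90→97: 7 bp
  97→107: 10 bp
  107→113: 6 bp
  113→123: 10 bp
  123→127: 4 bp
  127→146: 19 bp
  146→155: 9 bp
  155→163: 8 bp
  163→176: 13 bp
  176→181: 5 bp
  181→198: 17 bp
  198→203: 5 bp
  203→216: 13 bp
  216→217: 1 bp
  217→226: 9 bp
  226→237: 11 bp
  237→10 (wrap): 246-237+10 = 19 bp

[1,4,4,5,5,6,7,7,8,9,9,9,10,10,11,11,11,12,13,13,13,13,17,19,19]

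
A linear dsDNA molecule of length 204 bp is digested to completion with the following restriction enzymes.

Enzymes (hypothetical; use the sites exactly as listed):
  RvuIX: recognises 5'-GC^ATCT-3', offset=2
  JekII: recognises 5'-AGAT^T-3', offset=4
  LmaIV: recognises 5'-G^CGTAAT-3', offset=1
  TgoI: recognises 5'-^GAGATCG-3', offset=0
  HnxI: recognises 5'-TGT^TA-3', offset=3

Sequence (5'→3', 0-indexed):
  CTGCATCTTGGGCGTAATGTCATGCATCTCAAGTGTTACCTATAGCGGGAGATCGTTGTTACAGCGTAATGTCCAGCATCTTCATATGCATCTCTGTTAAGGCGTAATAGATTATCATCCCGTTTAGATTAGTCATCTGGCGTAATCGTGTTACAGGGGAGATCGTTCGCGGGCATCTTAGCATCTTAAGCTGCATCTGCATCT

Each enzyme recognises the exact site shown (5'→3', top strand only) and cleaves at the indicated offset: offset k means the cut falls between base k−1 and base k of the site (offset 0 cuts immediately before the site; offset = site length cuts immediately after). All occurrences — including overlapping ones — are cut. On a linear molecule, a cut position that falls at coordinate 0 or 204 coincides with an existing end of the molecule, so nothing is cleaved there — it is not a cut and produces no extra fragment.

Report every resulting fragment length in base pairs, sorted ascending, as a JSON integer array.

Scan for sites:
  RvuIX GCATCT/2: at [2, 23, 75, 87, 172, 180, 192, 198] ⇒ [4, 25, 77, 89, 174, 182, 194, 200]
  JekII AGATT/4: at [108, 125] ⇒ [112, 129]
  LmaIV GCGTAAT/1: at [11, 63, 101, 139] ⇒ [12, 64, 102, 140]
  TgoI GAGATCG/0: at [48, 158] ⇒ [48, 158]
  HnxI TGTTA/3: at [33, 56, 94, 148] ⇒ [36, 59, 97, 151]

Pooled cuts: [4, 12, 25, 36, 48, 59, 64, 77, 89, 97, 102, 112, 129, 140, 151, 158, 174, 182, 194, 200]

Fragment lengths:
  [0,4): 4 bp
  [4,12): 8 bp
  [12,25): 13 bp
  [25,36): 11 bp
  [36,48): 12 bp
  [48,59): 11 bp
  [59,64): 5 bp
  [64,77): 13 bp
  [77,89): 12 bp
  [89,97): 8 bp
  [97,102): 5 bp
  [102,112): 10 bp
  [112,129): 17 bp
  [129,140): 11 bp
  [140,151): 11 bp
  [151,158): 7 bp
  [158,174): 16 bp
  [174,182): 8 bp
  [182,194): 12 bp
  [194,200): 6 bp
  [200,204): 4 bp

[4,4,5,5,6,7,8,8,8,10,11,11,11,11,12,12,12,13,13,16,17]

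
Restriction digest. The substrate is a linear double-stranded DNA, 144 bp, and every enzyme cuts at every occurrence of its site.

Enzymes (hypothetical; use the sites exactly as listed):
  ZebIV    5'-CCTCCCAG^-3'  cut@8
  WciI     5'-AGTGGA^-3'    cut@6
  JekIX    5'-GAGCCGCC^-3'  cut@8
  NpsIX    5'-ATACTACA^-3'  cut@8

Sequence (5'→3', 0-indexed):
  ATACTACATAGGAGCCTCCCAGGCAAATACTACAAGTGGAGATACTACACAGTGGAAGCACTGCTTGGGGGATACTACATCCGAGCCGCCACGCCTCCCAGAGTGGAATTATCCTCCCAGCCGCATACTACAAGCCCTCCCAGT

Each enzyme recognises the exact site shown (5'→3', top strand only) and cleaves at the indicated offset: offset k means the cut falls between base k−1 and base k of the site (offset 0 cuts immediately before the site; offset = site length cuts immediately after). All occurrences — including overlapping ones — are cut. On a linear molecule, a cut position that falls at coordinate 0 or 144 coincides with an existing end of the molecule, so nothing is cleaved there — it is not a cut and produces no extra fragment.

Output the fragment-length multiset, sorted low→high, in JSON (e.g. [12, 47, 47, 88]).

Scan for sites:
  ZebIV (CCTCCCAG, off=8): starts [14, 93, 112, 135] → cuts [22, 101, 120, 143]
  WciI (AGTGGA, off=6): starts [34, 50, 101] → cuts [40, 56, 107]
  JekIX (GAGCCGCC, off=8): starts [82] → cuts [90]
  NpsIX (ATACTACA, off=8): starts [0, 26, 41, 71, 124] → cuts [8, 34, 49, 79, 132]

All cut coordinates (distinct, sorted): [8, 22, 34, 40, 49, 56, 79, 90, 101, 107, 120, 132, 143]

Fragments:
  [0,8): 8 bp
  [8,22): 14 bp
  [22,34): 12 bp
  [34,40): 6 bp
  [40,49): 9 bp
  [49,56): 7 bp
  [56,79): 23 bp
  [79,90): 11 bp
  [90,101): 11 bp
  [101,107): 6 bp
  [107,120): 13 bp
  [120,132): 12 bp
  [132,143): 11 bp
  [143,144): 1 bp

[1,6,6,7,8,9,11,11,11,12,12,13,14,23]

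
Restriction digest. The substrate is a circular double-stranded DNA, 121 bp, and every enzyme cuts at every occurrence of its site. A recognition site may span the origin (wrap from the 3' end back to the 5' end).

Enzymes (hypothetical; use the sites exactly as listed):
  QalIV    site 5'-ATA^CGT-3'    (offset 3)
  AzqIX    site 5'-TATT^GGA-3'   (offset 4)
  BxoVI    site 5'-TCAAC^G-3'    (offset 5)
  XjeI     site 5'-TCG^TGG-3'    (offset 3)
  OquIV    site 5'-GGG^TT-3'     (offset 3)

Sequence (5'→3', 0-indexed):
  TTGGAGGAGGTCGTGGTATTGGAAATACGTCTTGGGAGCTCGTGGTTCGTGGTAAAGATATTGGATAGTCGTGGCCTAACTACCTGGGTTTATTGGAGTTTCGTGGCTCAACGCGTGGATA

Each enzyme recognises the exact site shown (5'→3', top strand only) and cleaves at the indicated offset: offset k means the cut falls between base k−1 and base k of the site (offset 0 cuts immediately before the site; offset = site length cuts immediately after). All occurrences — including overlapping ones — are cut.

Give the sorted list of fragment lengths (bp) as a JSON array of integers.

[6,7,7,7,9,9,9,11,11,13,15,17]

Scan for sites:
  QalIV ATACGT/3: at [24] ⇒ [27]
  AzqIX TATTGGA/4: at [16, 58, 90, 119] ⇒ [2, 20, 62, 94]
  BxoVI TCAACG/5: at [107] ⇒ [112]
  XjeI TCGTGG/3: at [10, 39, 46, 68, 100] ⇒ [13, 42, 49, 71, 103]
  OquIV GGGTT/3: at [85] ⇒ [88]

Pooled cuts: [2, 13, 20, 27, 42, 49, 62, 71, 88, 94, 103, 112]

Fragment lengths:
  2→13: 11 bp
  13→20: 7 bp
  20→27: 7 bp
  27→42: 15 bp
  42→49: 7 bp
  49→62: 13 bp
  62→71: 9 bp
  71→88: 17 bp
  88→94: 6 bp
  94→103: 9 bp
  103→112: 9 bp
  112→2 (wrap): 121-112+2 = 11 bp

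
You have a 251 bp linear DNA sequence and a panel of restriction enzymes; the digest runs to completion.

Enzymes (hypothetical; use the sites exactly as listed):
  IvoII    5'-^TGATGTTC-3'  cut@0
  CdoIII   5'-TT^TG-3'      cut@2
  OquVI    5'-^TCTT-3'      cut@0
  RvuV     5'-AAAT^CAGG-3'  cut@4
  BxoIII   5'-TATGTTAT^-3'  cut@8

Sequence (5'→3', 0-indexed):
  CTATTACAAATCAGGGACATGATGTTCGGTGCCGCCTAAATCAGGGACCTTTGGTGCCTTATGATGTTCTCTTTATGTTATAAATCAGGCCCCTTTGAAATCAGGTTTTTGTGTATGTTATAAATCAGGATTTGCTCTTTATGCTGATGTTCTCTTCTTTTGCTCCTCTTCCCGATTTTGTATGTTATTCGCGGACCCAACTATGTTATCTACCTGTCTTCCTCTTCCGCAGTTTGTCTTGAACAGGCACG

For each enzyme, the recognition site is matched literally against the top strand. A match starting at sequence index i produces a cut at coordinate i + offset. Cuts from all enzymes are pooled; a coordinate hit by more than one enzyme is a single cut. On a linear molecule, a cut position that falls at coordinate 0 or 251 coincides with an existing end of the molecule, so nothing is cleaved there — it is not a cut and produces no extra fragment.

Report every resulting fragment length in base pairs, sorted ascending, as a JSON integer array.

[2,3,3,4,4,5,6,6,6,7,7,8,8,8,8,9,10,10,10,10,11,12,12,12,12,15,21,22]

Site scan:
  IvoII TGATGTTC/0: at [19, 61, 144] ⇒ [19, 61, 144]
  CdoIII TTTG/2: at [49, 93, 107, 130, 158, 176, 232] ⇒ [51, 95, 109, 132, 160, 178, 234]
  OquVI TCTT/0: at [69, 135, 152, 155, 166, 216, 222, 236] ⇒ [69, 135, 152, 155, 166, 216, 222, 236]
  RvuV AAATCAGG/4: at [7, 37, 81, 97, 121] ⇒ [11, 41, 85, 101, 125]
  BxoIII TATGTTAT/8: at [73, 113, 180, 201] ⇒ [81, 121, 188, 209]

All cut coordinates (distinct, sorted): [11, 19, 41, 51, 61, 69, 81, 85, 95, 101, 109, 121, 125, 132, 135, 144, 152, 155, 160, 166, 178, 188, 209, 216, 222, 234, 236]

Fragment lengths:
  [0,11): 11 bp
  [11,19): 8 bp
  [19,41): 22 bp
  [41,51): 10 bp
  [51,61): 10 bp
  [61,69): 8 bp
  [69,81): 12 bp
  [81,85): 4 bp
  [85,95): 10 bp
  [95,101): 6 bp
  [101,109): 8 bp
  [109,121): 12 bp
  [121,125): 4 bp
  [125,132): 7 bp
  [132,135): 3 bp
  [135,144): 9 bp
  [144,152): 8 bp
  [152,155): 3 bp
  [155,160): 5 bp
  [160,166): 6 bp
  [166,178): 12 bp
  [178,188): 10 bp
  [188,209): 21 bp
  [209,216): 7 bp
  [216,222): 6 bp
  [222,234): 12 bp
  [234,236): 2 bp
  [236,251): 15 bp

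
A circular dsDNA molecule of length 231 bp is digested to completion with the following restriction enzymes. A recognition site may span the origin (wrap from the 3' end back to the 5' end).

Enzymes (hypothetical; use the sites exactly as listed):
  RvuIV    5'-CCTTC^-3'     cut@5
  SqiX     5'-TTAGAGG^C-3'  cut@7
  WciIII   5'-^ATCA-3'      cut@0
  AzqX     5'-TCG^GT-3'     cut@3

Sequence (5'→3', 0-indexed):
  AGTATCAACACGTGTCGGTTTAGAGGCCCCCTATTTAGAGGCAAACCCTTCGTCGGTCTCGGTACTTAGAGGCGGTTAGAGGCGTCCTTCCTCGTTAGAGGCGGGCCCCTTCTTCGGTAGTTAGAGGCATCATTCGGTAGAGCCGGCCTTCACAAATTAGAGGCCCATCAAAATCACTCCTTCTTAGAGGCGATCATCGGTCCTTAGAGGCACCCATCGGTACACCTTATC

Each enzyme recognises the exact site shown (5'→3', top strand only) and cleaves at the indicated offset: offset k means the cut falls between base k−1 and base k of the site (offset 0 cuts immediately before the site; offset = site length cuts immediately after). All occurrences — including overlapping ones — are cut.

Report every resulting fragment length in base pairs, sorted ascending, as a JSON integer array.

[1,2,3,4,4,6,6,6,7,7,8,8,9,9,9,10,10,11,11,11,11,11,11,12,14,15,15]

Per-enzyme occurrences:
  RvuIV CCTTC/5: at [46, 85, 107, 146, 178] ⇒ [51, 90, 112, 151, 183]
  SqiX TTAGAGGC/7: at [19, 34, 65, 75, 94, 120, 156, 183, 203] ⇒ [26, 41, 72, 82, 101, 127, 163, 190, 210]
  WciIII ATCA/0: at [3, 128, 166, 172, 192, 228] ⇒ [3, 128, 166, 172, 192, 228]
  AzqX TCGGT/3: at [14, 52, 58, 113, 133, 196, 216] ⇒ [17, 55, 61, 116, 136, 199, 219]

All cut coordinates (distinct, sorted): [3, 17, 26, 41, 51, 55, 61, 72, 82, 90, 101, 112, 116, 127, 128, 136, 151, 163, 166, 172, 183, 190, 192, 199, 210, 219, 228]

Fragment lengths:
  3→17: 14 bp
  17→26: 9 bp
  26→41: 15 bp
  41→51: 10 bp
  51→55: 4 bp
  55→61: 6 bp
  61→72: 11 bp
  72→82: 10 bp
  82→90: 8 bp
  90→101: 11 bp
  101→112: 11 bp
  112→116: 4 bp
  116→127: 11 bp
  127→128: 1 bp
  128→136: 8 bp
  136→151: 15 bp
  151→163: 12 bp
  163→166: 3 bp
  166→172: 6 bp
  172→183: 11 bp
  183→190: 7 bp
  190→192: 2 bp
  192→199: 7 bp
  199→210: 11 bp
  210→219: 9 bp
  219→228: 9 bp
  228→3 (wrap): 231-228+3 = 6 bp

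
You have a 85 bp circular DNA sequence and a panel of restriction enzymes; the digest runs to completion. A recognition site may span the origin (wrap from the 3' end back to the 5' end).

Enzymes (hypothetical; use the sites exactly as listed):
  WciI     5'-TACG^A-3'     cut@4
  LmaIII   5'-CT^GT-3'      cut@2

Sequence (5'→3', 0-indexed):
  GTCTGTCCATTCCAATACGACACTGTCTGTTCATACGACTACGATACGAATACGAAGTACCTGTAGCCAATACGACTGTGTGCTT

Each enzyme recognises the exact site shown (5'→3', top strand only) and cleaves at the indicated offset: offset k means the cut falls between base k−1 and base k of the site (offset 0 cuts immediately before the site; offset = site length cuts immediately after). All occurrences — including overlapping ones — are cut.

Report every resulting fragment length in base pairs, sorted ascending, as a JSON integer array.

Per-enzyme occurrences:
  WciI TACGA/4: at [15, 33, 39, 44, 50, 70] ⇒ [19, 37, 43, 48, 54, 74]
  LmaIII CTGT/2: at [2, 22, 26, 60, 75] ⇒ [4, 24, 28, 62, 77]

Pooled cuts: [4, 19, 24, 28, 37, 43, 48, 54, 62, 74, 77]

Fragments:
  4→19: 15 bp
  19→24: 5 bp
  24→28: 4 bp
  28→37: 9 bp
  37→43: 6 bp
  43→48: 5 bp
  48→54: 6 bp
  54→62: 8 bp
  62→74: 12 bp
  74→77: 3 bp
  77→4 (wrap): 85-77+4 = 12 bp

[3,4,5,5,6,6,8,9,12,12,15]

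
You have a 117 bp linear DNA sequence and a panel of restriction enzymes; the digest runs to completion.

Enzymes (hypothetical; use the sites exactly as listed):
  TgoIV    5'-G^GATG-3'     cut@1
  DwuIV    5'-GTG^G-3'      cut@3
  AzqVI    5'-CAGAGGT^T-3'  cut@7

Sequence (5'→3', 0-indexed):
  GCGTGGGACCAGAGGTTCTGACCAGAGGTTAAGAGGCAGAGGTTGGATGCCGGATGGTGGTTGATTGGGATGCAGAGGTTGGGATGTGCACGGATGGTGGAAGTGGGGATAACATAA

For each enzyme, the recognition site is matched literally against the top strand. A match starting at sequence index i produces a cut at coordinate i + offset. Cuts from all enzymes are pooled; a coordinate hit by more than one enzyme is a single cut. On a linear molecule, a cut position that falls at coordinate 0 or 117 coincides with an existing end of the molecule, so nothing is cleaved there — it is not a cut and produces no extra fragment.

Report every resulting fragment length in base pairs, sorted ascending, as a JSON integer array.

Scan for sites:
  TgoIV GGATG/1: at [44, 51, 67, 81, 91] ⇒ [45, 52, 68, 82, 92]
  DwuIV GTGG/3: at [2, 56, 96, 102] ⇒ [5, 59, 99, 105]
  AzqVI CAGAGGTT/7: at [9, 22, 36, 72] ⇒ [16, 29, 43, 79]

Pooled cuts: [5, 16, 29, 43, 45, 52, 59, 68, 79, 82, 92, 99, 105]

Fragments:
  [0,5): 5 bp
  [5,16): 11 bp
  [16,29): 13 bp
  [29,43): 14 bp
  [43,45): 2 bp
  [45,52): 7 bp
  [52,59): 7 bp
  [59,68): 9 bp
  [68,79): 11 bp
  [79,82): 3 bp
  [82,92): 10 bp
  [92,99): 7 bp
  [99,105): 6 bp
  [105,117): 12 bp

[2,3,5,6,7,7,7,9,10,11,11,12,13,14]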